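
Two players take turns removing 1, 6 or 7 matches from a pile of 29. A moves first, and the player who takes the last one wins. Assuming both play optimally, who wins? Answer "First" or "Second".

First

Positions where the player to move wins (W) vs loses (L):
i:   0  1  2  3  4  5  6  7  8  9 10 11 12 13 14 15 16 17 18 19 20 21 22 23 24 25 26 27 28 29
     L  W  L  W  L  W  W  W  W  W  W  W  L  W  L  W  L  W  W  W  W  W  W  W  L  W  L  W  L  W
Position 29 is W, so the first player wins.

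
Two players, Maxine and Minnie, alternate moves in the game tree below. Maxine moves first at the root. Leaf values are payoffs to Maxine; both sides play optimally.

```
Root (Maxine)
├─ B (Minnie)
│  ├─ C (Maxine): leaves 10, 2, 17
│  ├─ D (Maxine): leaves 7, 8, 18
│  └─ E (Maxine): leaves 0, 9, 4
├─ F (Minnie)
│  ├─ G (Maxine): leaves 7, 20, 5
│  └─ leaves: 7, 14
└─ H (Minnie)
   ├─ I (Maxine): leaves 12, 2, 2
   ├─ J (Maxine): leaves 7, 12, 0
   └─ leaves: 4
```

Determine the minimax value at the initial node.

9

C (Maxine): max(10, 2, 17) = 17
D (Maxine): max(7, 8, 18) = 18
E (Maxine): max(0, 9, 4) = 9
B (Minnie): min(17, 18, 9) = 9
G (Maxine): max(7, 20, 5) = 20
F (Minnie): min(20, 7, 14) = 7
I (Maxine): max(12, 2, 2) = 12
J (Maxine): max(7, 12, 0) = 12
H (Minnie): min(12, 12, 4) = 4
Root (Maxine): max(9, 7, 4) = 9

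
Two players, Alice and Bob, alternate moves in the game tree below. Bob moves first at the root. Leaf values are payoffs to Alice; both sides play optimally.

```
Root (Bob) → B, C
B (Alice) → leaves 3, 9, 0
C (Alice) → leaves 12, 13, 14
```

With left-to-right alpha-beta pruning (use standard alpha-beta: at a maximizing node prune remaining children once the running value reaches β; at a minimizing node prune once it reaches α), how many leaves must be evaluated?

B [α=-∞,β=+∞]: v=9
C [α=-∞,β=9]: v=12 after child 1 ≥ β → β-cutoff, skip 2
Root [α=-∞,β=+∞]: v=9
Leaves evaluated: 4 of 6.

4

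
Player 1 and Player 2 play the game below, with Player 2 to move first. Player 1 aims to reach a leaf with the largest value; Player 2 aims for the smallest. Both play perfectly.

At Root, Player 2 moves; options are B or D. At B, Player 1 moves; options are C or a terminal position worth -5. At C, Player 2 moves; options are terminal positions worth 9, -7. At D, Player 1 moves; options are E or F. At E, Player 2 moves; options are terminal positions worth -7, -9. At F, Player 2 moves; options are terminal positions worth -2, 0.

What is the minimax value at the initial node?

-5

C (Player 2): min(9, -7) = -7
B (Player 1): max(-7, -5) = -5
E (Player 2): min(-7, -9) = -9
F (Player 2): min(-2, 0) = -2
D (Player 1): max(-9, -2) = -2
Root (Player 2): min(-5, -2) = -5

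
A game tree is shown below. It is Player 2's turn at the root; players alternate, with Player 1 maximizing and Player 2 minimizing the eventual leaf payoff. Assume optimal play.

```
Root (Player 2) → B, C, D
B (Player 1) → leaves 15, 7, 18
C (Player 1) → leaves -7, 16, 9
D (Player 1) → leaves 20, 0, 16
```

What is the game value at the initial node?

16

B (Player 1): max(15, 7, 18) = 18
C (Player 1): max(-7, 16, 9) = 16
D (Player 1): max(20, 0, 16) = 20
Root (Player 2): min(18, 16, 20) = 16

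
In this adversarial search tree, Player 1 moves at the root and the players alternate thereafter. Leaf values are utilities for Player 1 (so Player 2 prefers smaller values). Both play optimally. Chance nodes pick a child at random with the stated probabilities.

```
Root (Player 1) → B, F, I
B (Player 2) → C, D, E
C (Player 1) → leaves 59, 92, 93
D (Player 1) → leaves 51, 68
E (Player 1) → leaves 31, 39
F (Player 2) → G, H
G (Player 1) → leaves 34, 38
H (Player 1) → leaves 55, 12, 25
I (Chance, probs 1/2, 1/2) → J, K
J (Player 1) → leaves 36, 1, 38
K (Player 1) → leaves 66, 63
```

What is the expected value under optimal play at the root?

52

C (Player 1): max(59, 92, 93) = 93
D (Player 1): max(51, 68) = 68
E (Player 1): max(31, 39) = 39
B (Player 2): min(93, 68, 39) = 39
G (Player 1): max(34, 38) = 38
H (Player 1): max(55, 12, 25) = 55
F (Player 2): min(38, 55) = 38
J (Player 1): max(36, 1, 38) = 38
K (Player 1): max(66, 63) = 66
I (Chance): 1/2·38 + 1/2·66 = 52
Root (Player 1): max(39, 38, 52) = 52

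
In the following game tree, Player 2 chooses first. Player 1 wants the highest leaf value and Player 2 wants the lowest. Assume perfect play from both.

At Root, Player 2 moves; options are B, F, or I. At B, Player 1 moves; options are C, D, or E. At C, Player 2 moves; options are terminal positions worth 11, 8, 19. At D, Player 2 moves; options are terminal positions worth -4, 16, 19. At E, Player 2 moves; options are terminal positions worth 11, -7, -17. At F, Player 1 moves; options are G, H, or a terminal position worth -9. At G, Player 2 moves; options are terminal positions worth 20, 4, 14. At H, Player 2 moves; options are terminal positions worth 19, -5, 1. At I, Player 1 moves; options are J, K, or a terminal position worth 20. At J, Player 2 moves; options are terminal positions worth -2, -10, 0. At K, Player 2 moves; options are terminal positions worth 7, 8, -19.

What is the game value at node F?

G: min(20, 4, 14) = 4
H: min(19, -5, 1) = -5
F: max(4, -5, -9) = 4

4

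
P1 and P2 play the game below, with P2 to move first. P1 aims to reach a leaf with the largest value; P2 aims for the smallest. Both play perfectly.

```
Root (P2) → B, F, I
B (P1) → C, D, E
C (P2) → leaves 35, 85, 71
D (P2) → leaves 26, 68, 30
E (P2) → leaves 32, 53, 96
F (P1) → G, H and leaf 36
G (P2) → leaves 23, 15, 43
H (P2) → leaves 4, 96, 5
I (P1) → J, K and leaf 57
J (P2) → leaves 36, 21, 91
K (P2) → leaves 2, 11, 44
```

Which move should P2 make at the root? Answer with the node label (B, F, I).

B

C (P2): min(35, 85, 71) = 35
D (P2): min(26, 68, 30) = 26
E (P2): min(32, 53, 96) = 32
B (P1): max(35, 26, 32) = 35
G (P2): min(23, 15, 43) = 15
H (P2): min(4, 96, 5) = 4
F (P1): max(15, 4, 36) = 36
J (P2): min(36, 21, 91) = 21
K (P2): min(2, 11, 44) = 2
I (P1): max(21, 2, 57) = 57
Root (P2): min(35, 36, 57) = 35
P2 picks the child with the lowest value: B (value 35).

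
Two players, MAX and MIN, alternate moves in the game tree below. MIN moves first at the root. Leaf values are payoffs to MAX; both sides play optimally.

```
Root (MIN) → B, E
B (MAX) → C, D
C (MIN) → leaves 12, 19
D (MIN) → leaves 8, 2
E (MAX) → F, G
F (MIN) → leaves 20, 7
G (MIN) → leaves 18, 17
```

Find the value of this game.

12

C (MIN): min(12, 19) = 12
D (MIN): min(8, 2) = 2
B (MAX): max(12, 2) = 12
F (MIN): min(20, 7) = 7
G (MIN): min(18, 17) = 17
E (MAX): max(7, 17) = 17
Root (MIN): min(12, 17) = 12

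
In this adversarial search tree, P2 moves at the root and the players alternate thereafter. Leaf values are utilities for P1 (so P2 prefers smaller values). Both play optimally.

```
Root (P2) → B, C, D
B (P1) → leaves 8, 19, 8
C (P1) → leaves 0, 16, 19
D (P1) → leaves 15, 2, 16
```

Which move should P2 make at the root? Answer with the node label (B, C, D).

B (P1): max(8, 19, 8) = 19
C (P1): max(0, 16, 19) = 19
D (P1): max(15, 2, 16) = 16
Root (P2): min(19, 19, 16) = 16
P2 picks the child with the lowest value: D (value 16).

D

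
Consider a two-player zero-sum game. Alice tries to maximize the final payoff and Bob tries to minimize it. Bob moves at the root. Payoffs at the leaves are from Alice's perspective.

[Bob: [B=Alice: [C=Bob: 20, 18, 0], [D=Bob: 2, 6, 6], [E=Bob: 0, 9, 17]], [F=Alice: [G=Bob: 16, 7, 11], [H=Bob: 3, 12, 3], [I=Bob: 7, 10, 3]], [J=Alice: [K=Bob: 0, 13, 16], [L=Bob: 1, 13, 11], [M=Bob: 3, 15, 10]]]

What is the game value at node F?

G: min(16, 7, 11) = 7
H: min(3, 12, 3) = 3
I: min(7, 10, 3) = 3
F: max(7, 3, 3) = 7

7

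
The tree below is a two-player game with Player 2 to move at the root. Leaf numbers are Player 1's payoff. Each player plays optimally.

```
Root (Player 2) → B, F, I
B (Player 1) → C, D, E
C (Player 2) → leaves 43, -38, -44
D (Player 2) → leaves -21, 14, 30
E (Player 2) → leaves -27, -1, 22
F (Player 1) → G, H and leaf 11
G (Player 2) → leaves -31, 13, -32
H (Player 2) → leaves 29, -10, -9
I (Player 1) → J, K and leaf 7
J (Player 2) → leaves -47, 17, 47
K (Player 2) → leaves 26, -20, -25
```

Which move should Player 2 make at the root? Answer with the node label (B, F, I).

C (Player 2): min(43, -38, -44) = -44
D (Player 2): min(-21, 14, 30) = -21
E (Player 2): min(-27, -1, 22) = -27
B (Player 1): max(-44, -21, -27) = -21
G (Player 2): min(-31, 13, -32) = -32
H (Player 2): min(29, -10, -9) = -10
F (Player 1): max(-32, -10, 11) = 11
J (Player 2): min(-47, 17, 47) = -47
K (Player 2): min(26, -20, -25) = -25
I (Player 1): max(-47, -25, 7) = 7
Root (Player 2): min(-21, 11, 7) = -21
Player 2 picks the child with the lowest value: B (value -21).

B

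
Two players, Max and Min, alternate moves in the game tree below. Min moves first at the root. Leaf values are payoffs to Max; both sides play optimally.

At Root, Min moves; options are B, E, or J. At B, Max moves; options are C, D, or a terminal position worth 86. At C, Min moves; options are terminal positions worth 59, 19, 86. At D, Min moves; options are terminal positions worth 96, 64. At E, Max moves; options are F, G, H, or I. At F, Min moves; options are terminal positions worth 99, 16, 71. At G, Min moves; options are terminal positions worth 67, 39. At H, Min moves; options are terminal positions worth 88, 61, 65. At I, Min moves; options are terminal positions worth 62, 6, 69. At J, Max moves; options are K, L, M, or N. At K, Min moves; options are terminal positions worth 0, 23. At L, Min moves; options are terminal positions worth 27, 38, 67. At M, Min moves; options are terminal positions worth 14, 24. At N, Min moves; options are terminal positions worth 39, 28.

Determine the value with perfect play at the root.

28

C (Min): min(59, 19, 86) = 19
D (Min): min(96, 64) = 64
B (Max): max(19, 64, 86) = 86
F (Min): min(99, 16, 71) = 16
G (Min): min(67, 39) = 39
H (Min): min(88, 61, 65) = 61
I (Min): min(62, 6, 69) = 6
E (Max): max(16, 39, 61, 6) = 61
K (Min): min(0, 23) = 0
L (Min): min(27, 38, 67) = 27
M (Min): min(14, 24) = 14
N (Min): min(39, 28) = 28
J (Max): max(0, 27, 14, 28) = 28
Root (Min): min(86, 61, 28) = 28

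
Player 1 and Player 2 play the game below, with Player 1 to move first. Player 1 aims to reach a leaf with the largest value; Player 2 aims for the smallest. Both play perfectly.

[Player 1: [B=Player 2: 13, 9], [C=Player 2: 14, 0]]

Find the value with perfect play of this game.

B (Player 2): min(13, 9) = 9
C (Player 2): min(14, 0) = 0
Root (Player 1): max(9, 0) = 9

9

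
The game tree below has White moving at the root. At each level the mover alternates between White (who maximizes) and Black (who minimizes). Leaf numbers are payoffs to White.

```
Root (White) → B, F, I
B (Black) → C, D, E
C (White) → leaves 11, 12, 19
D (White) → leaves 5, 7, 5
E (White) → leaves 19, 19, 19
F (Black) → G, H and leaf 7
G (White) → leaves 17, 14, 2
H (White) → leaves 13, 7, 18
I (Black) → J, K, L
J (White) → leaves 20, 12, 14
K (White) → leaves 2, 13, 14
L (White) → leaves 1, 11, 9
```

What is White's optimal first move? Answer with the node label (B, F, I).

C (White): max(11, 12, 19) = 19
D (White): max(5, 7, 5) = 7
E (White): max(19, 19, 19) = 19
B (Black): min(19, 7, 19) = 7
G (White): max(17, 14, 2) = 17
H (White): max(13, 7, 18) = 18
F (Black): min(17, 18, 7) = 7
J (White): max(20, 12, 14) = 20
K (White): max(2, 13, 14) = 14
L (White): max(1, 11, 9) = 11
I (Black): min(20, 14, 11) = 11
Root (White): max(7, 7, 11) = 11
White picks the child with the highest value: I (value 11).

I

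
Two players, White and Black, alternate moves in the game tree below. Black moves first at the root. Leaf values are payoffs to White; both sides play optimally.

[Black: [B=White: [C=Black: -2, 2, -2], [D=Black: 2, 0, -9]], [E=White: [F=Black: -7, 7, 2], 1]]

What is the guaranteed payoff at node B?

-2

C: min(-2, 2, -2) = -2
D: min(2, 0, -9) = -9
B: max(-2, -9) = -2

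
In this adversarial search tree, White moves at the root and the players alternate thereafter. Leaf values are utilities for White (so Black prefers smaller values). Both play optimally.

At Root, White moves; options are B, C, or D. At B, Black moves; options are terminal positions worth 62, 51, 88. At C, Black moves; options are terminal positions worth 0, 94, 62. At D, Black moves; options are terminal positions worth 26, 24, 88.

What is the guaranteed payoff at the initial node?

B (Black): min(62, 51, 88) = 51
C (Black): min(0, 94, 62) = 0
D (Black): min(26, 24, 88) = 24
Root (White): max(51, 0, 24) = 51

51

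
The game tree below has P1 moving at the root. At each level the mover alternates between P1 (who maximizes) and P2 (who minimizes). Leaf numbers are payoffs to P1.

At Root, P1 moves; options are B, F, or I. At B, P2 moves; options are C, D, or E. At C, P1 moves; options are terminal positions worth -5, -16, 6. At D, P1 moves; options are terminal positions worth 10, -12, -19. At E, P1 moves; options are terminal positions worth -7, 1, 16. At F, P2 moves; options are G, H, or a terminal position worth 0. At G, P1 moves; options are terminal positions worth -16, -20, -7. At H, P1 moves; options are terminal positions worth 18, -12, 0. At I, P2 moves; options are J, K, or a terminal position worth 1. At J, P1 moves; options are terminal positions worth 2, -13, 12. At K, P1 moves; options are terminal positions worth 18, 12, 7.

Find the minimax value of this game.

6

C (P1): max(-5, -16, 6) = 6
D (P1): max(10, -12, -19) = 10
E (P1): max(-7, 1, 16) = 16
B (P2): min(6, 10, 16) = 6
G (P1): max(-16, -20, -7) = -7
H (P1): max(18, -12, 0) = 18
F (P2): min(-7, 18, 0) = -7
J (P1): max(2, -13, 12) = 12
K (P1): max(18, 12, 7) = 18
I (P2): min(12, 18, 1) = 1
Root (P1): max(6, -7, 1) = 6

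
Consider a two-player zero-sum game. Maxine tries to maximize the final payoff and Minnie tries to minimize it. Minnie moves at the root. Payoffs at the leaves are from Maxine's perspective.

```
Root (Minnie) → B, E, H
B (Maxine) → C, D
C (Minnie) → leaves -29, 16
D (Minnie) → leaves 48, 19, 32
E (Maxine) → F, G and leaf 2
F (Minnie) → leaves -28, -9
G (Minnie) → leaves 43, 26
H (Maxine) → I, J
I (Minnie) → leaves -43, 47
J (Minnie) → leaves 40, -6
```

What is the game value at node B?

19

C: min(-29, 16) = -29
D: min(48, 19, 32) = 19
B: max(-29, 19) = 19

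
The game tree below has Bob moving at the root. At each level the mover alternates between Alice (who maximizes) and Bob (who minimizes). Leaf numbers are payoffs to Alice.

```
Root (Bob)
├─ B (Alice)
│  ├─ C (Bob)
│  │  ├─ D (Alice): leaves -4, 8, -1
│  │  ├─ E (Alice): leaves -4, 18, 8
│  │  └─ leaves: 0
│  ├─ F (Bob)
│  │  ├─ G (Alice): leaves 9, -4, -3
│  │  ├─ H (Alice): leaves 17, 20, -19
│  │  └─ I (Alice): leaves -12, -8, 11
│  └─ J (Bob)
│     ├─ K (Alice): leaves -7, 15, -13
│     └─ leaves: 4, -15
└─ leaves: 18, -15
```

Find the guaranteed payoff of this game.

-15

D (Alice): max(-4, 8, -1) = 8
E (Alice): max(-4, 18, 8) = 18
C (Bob): min(8, 18, 0) = 0
G (Alice): max(9, -4, -3) = 9
H (Alice): max(17, 20, -19) = 20
I (Alice): max(-12, -8, 11) = 11
F (Bob): min(9, 20, 11) = 9
K (Alice): max(-7, 15, -13) = 15
J (Bob): min(15, 4, -15) = -15
B (Alice): max(0, 9, -15) = 9
Root (Bob): min(9, 18, -15) = -15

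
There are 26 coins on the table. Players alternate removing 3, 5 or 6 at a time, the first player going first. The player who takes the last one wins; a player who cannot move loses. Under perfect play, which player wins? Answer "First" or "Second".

First

Positions where the player to move wins (W) vs loses (L):
i:   0  1  2  3  4  5  6  7  8  9 10 11 12 13 14 15 16 17 18 19 20 21 22 23 24 25 26
     L  L  L  W  W  W  W  W  W  L  L  L  W  W  W  W  W  W  L  L  L  W  W  W  W  W  W
Position 26 is W, so the first player wins.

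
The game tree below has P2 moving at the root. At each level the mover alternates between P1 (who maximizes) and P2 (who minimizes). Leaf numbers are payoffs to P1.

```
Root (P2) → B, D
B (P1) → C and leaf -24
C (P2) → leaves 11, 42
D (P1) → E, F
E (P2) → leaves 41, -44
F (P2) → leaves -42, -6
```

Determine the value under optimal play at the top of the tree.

-42

C (P2): min(11, 42) = 11
B (P1): max(11, -24) = 11
E (P2): min(41, -44) = -44
F (P2): min(-42, -6) = -42
D (P1): max(-44, -42) = -42
Root (P2): min(11, -42) = -42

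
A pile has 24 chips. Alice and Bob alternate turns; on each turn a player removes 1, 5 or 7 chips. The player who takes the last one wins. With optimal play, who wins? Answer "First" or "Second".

Second

i:   0  1  2  3  4  5  6  7  8  9 10 11 12 13 14 15 16 17 18 19 20 21 22 23 24
     L  W  L  W  L  W  L  W  L  W  L  W  L  W  L  W  L  W  L  W  L  W  L  W  L
Position 24 is L, so the second player wins.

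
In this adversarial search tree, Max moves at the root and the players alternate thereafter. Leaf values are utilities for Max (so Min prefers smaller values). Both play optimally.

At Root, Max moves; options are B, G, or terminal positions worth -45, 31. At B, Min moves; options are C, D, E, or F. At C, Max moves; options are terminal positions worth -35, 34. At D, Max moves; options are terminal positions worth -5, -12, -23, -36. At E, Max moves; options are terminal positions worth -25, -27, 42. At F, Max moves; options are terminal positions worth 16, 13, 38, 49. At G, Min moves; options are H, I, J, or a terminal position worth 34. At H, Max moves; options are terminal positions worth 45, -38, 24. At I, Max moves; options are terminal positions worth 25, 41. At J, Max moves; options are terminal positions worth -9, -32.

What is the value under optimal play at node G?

-9

H: max(45, -38, 24) = 45
I: max(25, 41) = 41
J: max(-9, -32) = -9
G: min(45, 41, -9, 34) = -9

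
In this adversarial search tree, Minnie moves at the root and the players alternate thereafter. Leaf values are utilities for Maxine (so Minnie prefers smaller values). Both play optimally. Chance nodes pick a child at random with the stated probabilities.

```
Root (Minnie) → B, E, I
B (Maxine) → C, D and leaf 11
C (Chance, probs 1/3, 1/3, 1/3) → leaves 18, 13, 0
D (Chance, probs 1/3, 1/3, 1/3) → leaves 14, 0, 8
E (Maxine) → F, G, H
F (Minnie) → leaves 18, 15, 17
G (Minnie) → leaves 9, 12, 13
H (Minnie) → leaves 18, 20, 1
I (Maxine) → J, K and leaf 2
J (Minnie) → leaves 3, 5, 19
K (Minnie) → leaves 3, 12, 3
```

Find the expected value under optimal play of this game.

3

C (Chance): 1/3·18 + 1/3·13 + 1/3·0 = 10.33
D (Chance): 1/3·14 + 1/3·0 + 1/3·8 = 7.33
B (Maxine): max(10.33, 7.33, 11) = 11
F (Minnie): min(18, 15, 17) = 15
G (Minnie): min(9, 12, 13) = 9
H (Minnie): min(18, 20, 1) = 1
E (Maxine): max(15, 9, 1) = 15
J (Minnie): min(3, 5, 19) = 3
K (Minnie): min(3, 12, 3) = 3
I (Maxine): max(3, 3, 2) = 3
Root (Minnie): min(11, 15, 3) = 3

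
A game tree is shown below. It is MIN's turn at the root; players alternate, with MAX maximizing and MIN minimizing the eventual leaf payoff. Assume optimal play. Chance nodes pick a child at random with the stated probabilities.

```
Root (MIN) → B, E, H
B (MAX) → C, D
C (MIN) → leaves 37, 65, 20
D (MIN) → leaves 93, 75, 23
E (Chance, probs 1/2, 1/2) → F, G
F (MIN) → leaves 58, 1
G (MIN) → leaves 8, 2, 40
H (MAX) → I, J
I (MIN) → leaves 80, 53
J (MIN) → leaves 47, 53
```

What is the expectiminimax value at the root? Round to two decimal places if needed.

C (MIN): min(37, 65, 20) = 20
D (MIN): min(93, 75, 23) = 23
B (MAX): max(20, 23) = 23
F (MIN): min(58, 1) = 1
G (MIN): min(8, 2, 40) = 2
E (Chance): 1/2·1 + 1/2·2 = 1.5
I (MIN): min(80, 53) = 53
J (MIN): min(47, 53) = 47
H (MAX): max(53, 47) = 53
Root (MIN): min(23, 1.5, 53) = 1.5

1.5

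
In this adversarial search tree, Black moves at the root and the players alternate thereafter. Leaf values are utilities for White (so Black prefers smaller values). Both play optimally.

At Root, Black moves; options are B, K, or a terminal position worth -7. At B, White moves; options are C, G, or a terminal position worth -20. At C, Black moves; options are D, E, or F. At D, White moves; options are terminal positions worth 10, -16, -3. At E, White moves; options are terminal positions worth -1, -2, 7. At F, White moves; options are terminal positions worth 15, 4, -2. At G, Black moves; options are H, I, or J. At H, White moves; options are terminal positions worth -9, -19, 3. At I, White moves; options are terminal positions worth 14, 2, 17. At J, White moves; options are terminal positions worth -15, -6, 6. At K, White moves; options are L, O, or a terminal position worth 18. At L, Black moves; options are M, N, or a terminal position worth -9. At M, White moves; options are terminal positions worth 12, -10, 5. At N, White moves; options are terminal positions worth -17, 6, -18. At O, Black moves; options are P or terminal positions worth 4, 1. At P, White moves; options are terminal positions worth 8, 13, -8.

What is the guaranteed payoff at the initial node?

D (White): max(10, -16, -3) = 10
E (White): max(-1, -2, 7) = 7
F (White): max(15, 4, -2) = 15
C (Black): min(10, 7, 15) = 7
H (White): max(-9, -19, 3) = 3
I (White): max(14, 2, 17) = 17
J (White): max(-15, -6, 6) = 6
G (Black): min(3, 17, 6) = 3
B (White): max(7, 3, -20) = 7
M (White): max(12, -10, 5) = 12
N (White): max(-17, 6, -18) = 6
L (Black): min(12, 6, -9) = -9
P (White): max(8, 13, -8) = 13
O (Black): min(13, 4, 1) = 1
K (White): max(-9, 1, 18) = 18
Root (Black): min(7, 18, -7) = -7

-7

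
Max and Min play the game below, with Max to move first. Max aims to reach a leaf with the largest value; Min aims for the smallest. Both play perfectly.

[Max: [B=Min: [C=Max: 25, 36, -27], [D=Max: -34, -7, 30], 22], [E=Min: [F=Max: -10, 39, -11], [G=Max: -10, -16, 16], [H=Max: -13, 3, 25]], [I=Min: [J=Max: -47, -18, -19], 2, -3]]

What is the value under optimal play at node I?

J: max(-47, -18, -19) = -18
I: min(-18, 2, -3) = -18

-18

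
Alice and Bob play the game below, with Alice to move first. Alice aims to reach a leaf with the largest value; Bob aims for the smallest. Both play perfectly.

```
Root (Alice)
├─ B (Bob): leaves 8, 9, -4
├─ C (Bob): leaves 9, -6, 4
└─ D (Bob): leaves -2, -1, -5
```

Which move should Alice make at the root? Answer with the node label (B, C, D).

B

B (Bob): min(8, 9, -4) = -4
C (Bob): min(9, -6, 4) = -6
D (Bob): min(-2, -1, -5) = -5
Root (Alice): max(-4, -6, -5) = -4
Alice picks the child with the highest value: B (value -4).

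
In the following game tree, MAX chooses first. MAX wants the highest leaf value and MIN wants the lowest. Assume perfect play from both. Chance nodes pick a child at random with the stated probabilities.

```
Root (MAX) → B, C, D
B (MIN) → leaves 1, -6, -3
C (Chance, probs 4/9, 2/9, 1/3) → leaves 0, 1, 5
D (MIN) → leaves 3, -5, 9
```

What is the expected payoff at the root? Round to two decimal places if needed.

1.89

B (MIN): min(1, -6, -3) = -6
C (Chance): 4/9·0 + 2/9·1 + 1/3·5 = 1.89
D (MIN): min(3, -5, 9) = -5
Root (MAX): max(-6, 1.89, -5) = 1.89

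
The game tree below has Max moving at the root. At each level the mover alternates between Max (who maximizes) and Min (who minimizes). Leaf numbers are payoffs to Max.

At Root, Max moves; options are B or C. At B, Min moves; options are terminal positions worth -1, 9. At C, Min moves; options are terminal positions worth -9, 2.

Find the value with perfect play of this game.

-1

B (Min): min(-1, 9) = -1
C (Min): min(-9, 2) = -9
Root (Max): max(-1, -9) = -1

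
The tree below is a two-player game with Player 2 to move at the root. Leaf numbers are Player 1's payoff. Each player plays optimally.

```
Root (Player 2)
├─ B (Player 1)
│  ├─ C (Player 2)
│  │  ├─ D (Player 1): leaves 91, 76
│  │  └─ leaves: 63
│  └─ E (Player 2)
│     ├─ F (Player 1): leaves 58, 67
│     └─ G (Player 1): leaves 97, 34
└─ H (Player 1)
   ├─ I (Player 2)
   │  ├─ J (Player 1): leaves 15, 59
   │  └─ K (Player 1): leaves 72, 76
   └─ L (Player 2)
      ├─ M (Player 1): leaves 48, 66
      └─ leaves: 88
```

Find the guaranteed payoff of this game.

D (Player 1): max(91, 76) = 91
C (Player 2): min(91, 63) = 63
F (Player 1): max(58, 67) = 67
G (Player 1): max(97, 34) = 97
E (Player 2): min(67, 97) = 67
B (Player 1): max(63, 67) = 67
J (Player 1): max(15, 59) = 59
K (Player 1): max(72, 76) = 76
I (Player 2): min(59, 76) = 59
M (Player 1): max(48, 66) = 66
L (Player 2): min(66, 88) = 66
H (Player 1): max(59, 66) = 66
Root (Player 2): min(67, 66) = 66

66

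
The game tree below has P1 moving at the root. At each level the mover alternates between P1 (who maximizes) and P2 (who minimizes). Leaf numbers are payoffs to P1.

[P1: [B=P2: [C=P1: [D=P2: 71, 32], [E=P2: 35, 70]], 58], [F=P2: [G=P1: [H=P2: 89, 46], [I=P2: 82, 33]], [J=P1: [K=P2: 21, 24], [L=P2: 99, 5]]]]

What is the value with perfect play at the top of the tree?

D (P2): min(71, 32) = 32
E (P2): min(35, 70) = 35
C (P1): max(32, 35) = 35
B (P2): min(35, 58) = 35
H (P2): min(89, 46) = 46
I (P2): min(82, 33) = 33
G (P1): max(46, 33) = 46
K (P2): min(21, 24) = 21
L (P2): min(99, 5) = 5
J (P1): max(21, 5) = 21
F (P2): min(46, 21) = 21
Root (P1): max(35, 21) = 35

35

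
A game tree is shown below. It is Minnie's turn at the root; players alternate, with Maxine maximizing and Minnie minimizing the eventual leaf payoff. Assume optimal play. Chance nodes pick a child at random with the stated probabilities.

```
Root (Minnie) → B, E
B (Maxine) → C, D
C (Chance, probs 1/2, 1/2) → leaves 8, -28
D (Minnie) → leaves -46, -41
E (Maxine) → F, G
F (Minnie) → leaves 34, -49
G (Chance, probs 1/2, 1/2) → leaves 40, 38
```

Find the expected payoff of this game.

C (Chance): 1/2·8 + 1/2·-28 = -10
D (Minnie): min(-46, -41) = -46
B (Maxine): max(-10, -46) = -10
F (Minnie): min(34, -49) = -49
G (Chance): 1/2·40 + 1/2·38 = 39
E (Maxine): max(-49, 39) = 39
Root (Minnie): min(-10, 39) = -10

-10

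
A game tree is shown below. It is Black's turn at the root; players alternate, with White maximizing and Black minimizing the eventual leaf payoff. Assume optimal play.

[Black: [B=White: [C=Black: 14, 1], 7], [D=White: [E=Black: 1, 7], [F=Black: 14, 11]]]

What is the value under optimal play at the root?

C (Black): min(14, 1) = 1
B (White): max(1, 7) = 7
E (Black): min(1, 7) = 1
F (Black): min(14, 11) = 11
D (White): max(1, 11) = 11
Root (Black): min(7, 11) = 7

7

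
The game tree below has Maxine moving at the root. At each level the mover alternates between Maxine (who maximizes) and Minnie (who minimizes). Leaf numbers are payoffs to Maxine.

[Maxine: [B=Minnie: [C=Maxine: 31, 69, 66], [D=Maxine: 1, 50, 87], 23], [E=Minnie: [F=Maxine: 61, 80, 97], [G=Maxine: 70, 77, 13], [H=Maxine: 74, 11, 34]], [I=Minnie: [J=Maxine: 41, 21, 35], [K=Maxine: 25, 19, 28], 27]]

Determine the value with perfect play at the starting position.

74

C (Maxine): max(31, 69, 66) = 69
D (Maxine): max(1, 50, 87) = 87
B (Minnie): min(69, 87, 23) = 23
F (Maxine): max(61, 80, 97) = 97
G (Maxine): max(70, 77, 13) = 77
H (Maxine): max(74, 11, 34) = 74
E (Minnie): min(97, 77, 74) = 74
J (Maxine): max(41, 21, 35) = 41
K (Maxine): max(25, 19, 28) = 28
I (Minnie): min(41, 28, 27) = 27
Root (Maxine): max(23, 74, 27) = 74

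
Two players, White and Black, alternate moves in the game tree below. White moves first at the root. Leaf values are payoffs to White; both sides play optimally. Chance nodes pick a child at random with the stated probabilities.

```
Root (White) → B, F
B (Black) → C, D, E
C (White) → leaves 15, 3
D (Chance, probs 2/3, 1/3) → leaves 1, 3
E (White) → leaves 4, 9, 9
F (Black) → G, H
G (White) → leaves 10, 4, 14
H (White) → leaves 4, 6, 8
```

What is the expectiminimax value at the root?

8

C (White): max(15, 3) = 15
D (Chance): 2/3·1 + 1/3·3 = 1.67
E (White): max(4, 9, 9) = 9
B (Black): min(15, 1.67, 9) = 1.67
G (White): max(10, 4, 14) = 14
H (White): max(4, 6, 8) = 8
F (Black): min(14, 8) = 8
Root (White): max(1.67, 8) = 8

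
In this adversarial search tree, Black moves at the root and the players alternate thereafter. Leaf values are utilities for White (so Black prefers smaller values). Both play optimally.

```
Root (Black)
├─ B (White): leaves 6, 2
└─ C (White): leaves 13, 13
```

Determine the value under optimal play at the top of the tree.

6

B (White): max(6, 2) = 6
C (White): max(13, 13) = 13
Root (Black): min(6, 13) = 6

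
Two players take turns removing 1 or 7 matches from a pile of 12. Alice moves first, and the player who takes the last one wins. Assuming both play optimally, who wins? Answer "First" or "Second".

Mark each pile size as W (mover wins) or L (mover loses):
i:   0  1  2  3  4  5  6  7  8  9 10 11 12
     L  W  L  W  L  W  L  W  L  W  L  W  L
Position 12 is L, so the second player wins.

Second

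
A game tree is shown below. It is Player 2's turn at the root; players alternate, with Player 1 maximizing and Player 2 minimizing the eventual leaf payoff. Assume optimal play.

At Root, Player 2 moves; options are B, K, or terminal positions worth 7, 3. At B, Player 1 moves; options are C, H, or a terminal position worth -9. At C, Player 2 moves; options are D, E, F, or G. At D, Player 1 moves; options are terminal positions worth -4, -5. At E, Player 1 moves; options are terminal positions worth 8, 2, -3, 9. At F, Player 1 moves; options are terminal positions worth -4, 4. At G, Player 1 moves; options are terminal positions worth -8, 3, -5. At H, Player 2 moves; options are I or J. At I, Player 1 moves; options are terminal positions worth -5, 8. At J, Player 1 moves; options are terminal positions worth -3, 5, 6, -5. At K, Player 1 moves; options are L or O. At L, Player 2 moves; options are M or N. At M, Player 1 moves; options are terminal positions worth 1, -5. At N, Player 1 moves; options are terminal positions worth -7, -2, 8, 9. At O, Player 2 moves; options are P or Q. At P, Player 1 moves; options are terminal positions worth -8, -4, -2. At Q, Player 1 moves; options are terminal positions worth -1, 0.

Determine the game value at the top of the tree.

D (Player 1): max(-4, -5) = -4
E (Player 1): max(8, 2, -3, 9) = 9
F (Player 1): max(-4, 4) = 4
G (Player 1): max(-8, 3, -5) = 3
C (Player 2): min(-4, 9, 4, 3) = -4
I (Player 1): max(-5, 8) = 8
J (Player 1): max(-3, 5, 6, -5) = 6
H (Player 2): min(8, 6) = 6
B (Player 1): max(-4, 6, -9) = 6
M (Player 1): max(1, -5) = 1
N (Player 1): max(-7, -2, 8, 9) = 9
L (Player 2): min(1, 9) = 1
P (Player 1): max(-8, -4, -2) = -2
Q (Player 1): max(-1, 0) = 0
O (Player 2): min(-2, 0) = -2
K (Player 1): max(1, -2) = 1
Root (Player 2): min(6, 1, 7, 3) = 1

1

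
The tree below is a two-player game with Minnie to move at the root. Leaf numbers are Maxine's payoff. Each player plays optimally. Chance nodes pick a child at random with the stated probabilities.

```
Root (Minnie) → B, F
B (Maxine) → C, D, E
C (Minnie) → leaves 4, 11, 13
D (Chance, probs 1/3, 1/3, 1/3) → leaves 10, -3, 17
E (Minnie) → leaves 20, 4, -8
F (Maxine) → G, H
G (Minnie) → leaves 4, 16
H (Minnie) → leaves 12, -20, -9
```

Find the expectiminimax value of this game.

C (Minnie): min(4, 11, 13) = 4
D (Chance): 1/3·10 + 1/3·-3 + 1/3·17 = 8
E (Minnie): min(20, 4, -8) = -8
B (Maxine): max(4, 8, -8) = 8
G (Minnie): min(4, 16) = 4
H (Minnie): min(12, -20, -9) = -20
F (Maxine): max(4, -20) = 4
Root (Minnie): min(8, 4) = 4

4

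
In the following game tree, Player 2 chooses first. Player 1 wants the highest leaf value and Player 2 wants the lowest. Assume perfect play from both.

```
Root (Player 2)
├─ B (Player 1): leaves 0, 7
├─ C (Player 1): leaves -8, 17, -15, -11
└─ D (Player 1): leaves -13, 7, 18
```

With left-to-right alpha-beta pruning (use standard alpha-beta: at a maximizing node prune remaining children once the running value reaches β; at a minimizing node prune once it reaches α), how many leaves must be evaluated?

B [α=-∞,β=+∞]: v=7
C [α=-∞,β=7]: v=17 after child 2 ≥ β → β-cutoff, skip 2
D [α=-∞,β=7]: v=7 after child 2 ≥ β → β-cutoff, skip 1
Root [α=-∞,β=+∞]: v=7
Leaves evaluated: 6 of 9.

6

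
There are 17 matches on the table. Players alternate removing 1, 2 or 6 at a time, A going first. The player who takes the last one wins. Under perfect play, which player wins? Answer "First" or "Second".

Second

Compute winning (W) and losing (L) positions by backward induction:
i:   0  1  2  3  4  5  6  7  8  9 10 11 12 13 14 15 16 17
     L  W  W  L  W  W  W  L  W  W  L  W  W  W  L  W  W  L
Position 17 is L, so the second player wins.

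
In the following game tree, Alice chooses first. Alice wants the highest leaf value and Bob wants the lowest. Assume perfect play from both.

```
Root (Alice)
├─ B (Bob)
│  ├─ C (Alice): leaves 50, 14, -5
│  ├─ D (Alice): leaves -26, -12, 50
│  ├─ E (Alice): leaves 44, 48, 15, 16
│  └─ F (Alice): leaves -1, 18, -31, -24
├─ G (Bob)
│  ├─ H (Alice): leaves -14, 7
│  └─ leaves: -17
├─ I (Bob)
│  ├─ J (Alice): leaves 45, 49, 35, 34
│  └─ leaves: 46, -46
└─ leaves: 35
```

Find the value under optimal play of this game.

C (Alice): max(50, 14, -5) = 50
D (Alice): max(-26, -12, 50) = 50
E (Alice): max(44, 48, 15, 16) = 48
F (Alice): max(-1, 18, -31, -24) = 18
B (Bob): min(50, 50, 48, 18) = 18
H (Alice): max(-14, 7) = 7
G (Bob): min(7, -17) = -17
J (Alice): max(45, 49, 35, 34) = 49
I (Bob): min(49, 46, -46) = -46
Root (Alice): max(18, -17, -46, 35) = 35

35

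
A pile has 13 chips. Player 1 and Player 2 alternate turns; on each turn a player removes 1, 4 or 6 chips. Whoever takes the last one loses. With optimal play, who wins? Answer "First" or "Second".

Second

Positions where the player to move wins (W) vs loses (L):
i:   0  1  2  3  4  5  6  7  8  9 10 11 12 13
     W  L  W  L  W  W  L  W  L  W  W  L  W  L
Position 13 is L, so the second player wins.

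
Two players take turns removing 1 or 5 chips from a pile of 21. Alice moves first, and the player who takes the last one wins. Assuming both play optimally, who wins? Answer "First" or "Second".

First

Positions where the player to move wins (W) vs loses (L):
i:   0  1  2  3  4  5  6  7  8  9 10 11 12 13 14 15 16 17 18 19 20 21
     L  W  L  W  L  W  L  W  L  W  L  W  L  W  L  W  L  W  L  W  L  W
Position 21 is W, so the first player wins.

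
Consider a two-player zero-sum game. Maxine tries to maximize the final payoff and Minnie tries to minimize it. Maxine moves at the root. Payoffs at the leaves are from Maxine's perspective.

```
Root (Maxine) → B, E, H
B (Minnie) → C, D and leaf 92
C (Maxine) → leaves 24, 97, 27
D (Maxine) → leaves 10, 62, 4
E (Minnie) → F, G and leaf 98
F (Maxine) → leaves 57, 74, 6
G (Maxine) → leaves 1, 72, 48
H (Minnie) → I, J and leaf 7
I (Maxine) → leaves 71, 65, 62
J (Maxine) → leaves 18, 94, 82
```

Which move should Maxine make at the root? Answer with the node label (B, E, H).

E

C (Maxine): max(24, 97, 27) = 97
D (Maxine): max(10, 62, 4) = 62
B (Minnie): min(97, 62, 92) = 62
F (Maxine): max(57, 74, 6) = 74
G (Maxine): max(1, 72, 48) = 72
E (Minnie): min(74, 72, 98) = 72
I (Maxine): max(71, 65, 62) = 71
J (Maxine): max(18, 94, 82) = 94
H (Minnie): min(71, 94, 7) = 7
Root (Maxine): max(62, 72, 7) = 72
Maxine picks the child with the highest value: E (value 72).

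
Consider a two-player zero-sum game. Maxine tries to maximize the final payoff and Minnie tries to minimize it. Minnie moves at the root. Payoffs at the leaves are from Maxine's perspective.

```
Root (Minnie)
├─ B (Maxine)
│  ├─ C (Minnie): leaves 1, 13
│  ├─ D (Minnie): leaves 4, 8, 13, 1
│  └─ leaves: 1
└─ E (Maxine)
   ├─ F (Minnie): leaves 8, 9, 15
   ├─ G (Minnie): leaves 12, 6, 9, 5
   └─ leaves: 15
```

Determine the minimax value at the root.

1

C (Minnie): min(1, 13) = 1
D (Minnie): min(4, 8, 13, 1) = 1
B (Maxine): max(1, 1, 1) = 1
F (Minnie): min(8, 9, 15) = 8
G (Minnie): min(12, 6, 9, 5) = 5
E (Maxine): max(8, 5, 15) = 15
Root (Minnie): min(1, 15) = 1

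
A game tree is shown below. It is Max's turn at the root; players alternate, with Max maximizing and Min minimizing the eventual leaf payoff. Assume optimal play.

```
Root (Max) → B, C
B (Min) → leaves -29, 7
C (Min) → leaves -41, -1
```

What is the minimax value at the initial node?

B (Min): min(-29, 7) = -29
C (Min): min(-41, -1) = -41
Root (Max): max(-29, -41) = -29

-29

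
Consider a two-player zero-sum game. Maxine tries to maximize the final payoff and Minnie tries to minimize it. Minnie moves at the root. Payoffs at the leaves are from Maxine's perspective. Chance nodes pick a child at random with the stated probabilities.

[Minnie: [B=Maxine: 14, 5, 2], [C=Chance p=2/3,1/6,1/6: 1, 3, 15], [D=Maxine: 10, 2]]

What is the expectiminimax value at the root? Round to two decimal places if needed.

3.67

B (Maxine): max(14, 5, 2) = 14
C (Chance): 2/3·1 + 1/6·3 + 1/6·15 = 3.67
D (Maxine): max(10, 2) = 10
Root (Minnie): min(14, 3.67, 10) = 3.67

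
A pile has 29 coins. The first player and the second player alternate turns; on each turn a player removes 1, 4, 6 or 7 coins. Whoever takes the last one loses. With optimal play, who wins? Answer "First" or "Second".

i:   0  1  2  3  4  5  6  7  8  9 10 11 12 13 14 15 16 17 18 19 20 21 22 23 24 25 26 27 28 29
     W  L  W  L  W  W  L  W  W  W  W  L  W  W  L  W  L  W  W  L  W  W  W  W  L  W  W  L  W  L
Position 29 is L, so the second player wins.

Second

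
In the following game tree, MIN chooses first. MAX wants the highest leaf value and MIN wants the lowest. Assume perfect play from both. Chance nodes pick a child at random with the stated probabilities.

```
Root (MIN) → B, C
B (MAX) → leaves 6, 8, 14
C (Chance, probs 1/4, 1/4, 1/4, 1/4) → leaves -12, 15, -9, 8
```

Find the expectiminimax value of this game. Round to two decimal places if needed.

0.5

B (MAX): max(6, 8, 14) = 14
C (Chance): 1/4·-12 + 1/4·15 + 1/4·-9 + 1/4·8 = 0.5
Root (MIN): min(14, 0.5) = 0.5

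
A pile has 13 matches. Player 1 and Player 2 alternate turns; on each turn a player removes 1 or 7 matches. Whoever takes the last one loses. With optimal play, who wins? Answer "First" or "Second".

Second

i:   0  1  2  3  4  5  6  7  8  9 10 11 12 13
     W  L  W  L  W  L  W  L  W  L  W  L  W  L
Position 13 is L, so the second player wins.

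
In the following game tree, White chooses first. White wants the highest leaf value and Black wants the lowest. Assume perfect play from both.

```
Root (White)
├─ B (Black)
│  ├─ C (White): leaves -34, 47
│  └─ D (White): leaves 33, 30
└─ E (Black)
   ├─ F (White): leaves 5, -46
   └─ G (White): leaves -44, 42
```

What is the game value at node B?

33

C: max(-34, 47) = 47
D: max(33, 30) = 33
B: min(47, 33) = 33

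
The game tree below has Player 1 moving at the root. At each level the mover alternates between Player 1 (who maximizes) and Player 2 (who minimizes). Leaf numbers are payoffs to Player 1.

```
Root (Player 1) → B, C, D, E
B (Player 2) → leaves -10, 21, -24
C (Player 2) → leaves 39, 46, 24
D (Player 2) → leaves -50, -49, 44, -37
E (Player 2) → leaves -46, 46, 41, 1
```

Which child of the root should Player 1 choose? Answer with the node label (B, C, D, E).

C

B (Player 2): min(-10, 21, -24) = -24
C (Player 2): min(39, 46, 24) = 24
D (Player 2): min(-50, -49, 44, -37) = -50
E (Player 2): min(-46, 46, 41, 1) = -46
Root (Player 1): max(-24, 24, -50, -46) = 24
Player 1 picks the child with the highest value: C (value 24).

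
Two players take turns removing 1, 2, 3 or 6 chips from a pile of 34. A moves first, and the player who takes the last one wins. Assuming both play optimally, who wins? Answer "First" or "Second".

Mark each pile size as W (mover wins) or L (mover loses):
i:   0  1  2  3  4  5  6  7  8  9 10 11 12 13 14 15 16 17 18 19 20 21 22 23 24 25 26 27 28 29 30 31 32 33 34
     L  W  W  W  L  W  W  W  L  W  W  W  L  W  W  W  L  W  W  W  L  W  W  W  L  W  W  W  L  W  W  W  L  W  W
Position 34 is W, so the first player wins.

First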